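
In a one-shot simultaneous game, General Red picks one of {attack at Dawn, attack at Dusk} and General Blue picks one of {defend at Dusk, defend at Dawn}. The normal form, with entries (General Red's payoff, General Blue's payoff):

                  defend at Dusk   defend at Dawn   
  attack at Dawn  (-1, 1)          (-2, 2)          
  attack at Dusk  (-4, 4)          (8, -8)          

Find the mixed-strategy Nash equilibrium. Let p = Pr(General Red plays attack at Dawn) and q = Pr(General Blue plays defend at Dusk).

p = 12/13, q = 10/13

General Red's mix must leave General Blue indifferent between defend at Dusk and defend at Dawn.
  General Blue's expected payoff from defend at Dusk: p·1 + (1−p)·4 = -3p + 4
  General Blue's expected payoff from defend at Dawn: p·2 + (1−p)·(-8) = 10p - 8
  -3p + 4 = 10p - 8  ⇒  -13p = -12  ⇒  p = 12/13.
In a mixed equilibrium General Red is indifferent between attack at Dawn and attack at Dusk; this condition fixes q.
  General Red's payoff to attack at Dawn: q·(-1) + (1−q)·(-2) = q - 2
  General Red's payoff to attack at Dusk: q·(-4) + (1−q)·8 = -12q + 8
  q - 2 = -12q + 8  ⇒  13q = 10  ⇒  q = 10/13.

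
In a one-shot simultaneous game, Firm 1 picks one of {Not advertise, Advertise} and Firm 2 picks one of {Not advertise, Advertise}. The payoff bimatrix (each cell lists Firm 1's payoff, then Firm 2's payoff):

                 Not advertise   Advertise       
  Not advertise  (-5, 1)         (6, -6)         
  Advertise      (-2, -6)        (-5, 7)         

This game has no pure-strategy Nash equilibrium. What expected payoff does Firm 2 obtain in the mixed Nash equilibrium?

-29/20

Set Firm 2's expected payoff from Not advertise equal to that from Advertise:
  Firm 2's expected payoff from Not advertise: p·1 + (1−p)·(-6) = 7p - 6
  Firm 2's expected payoff from Advertise: p·(-6) + (1−p)·7 = -13p + 7
  7p - 6 = -13p + 7  ⇒  20p = 13  ⇒  p = 13/20.
At equilibrium Firm 2 is indifferent across columns, so Firm 2's payoff equals the payoff from Not advertise: (13/20)·1 + (7/20)·(-6) = -29/20.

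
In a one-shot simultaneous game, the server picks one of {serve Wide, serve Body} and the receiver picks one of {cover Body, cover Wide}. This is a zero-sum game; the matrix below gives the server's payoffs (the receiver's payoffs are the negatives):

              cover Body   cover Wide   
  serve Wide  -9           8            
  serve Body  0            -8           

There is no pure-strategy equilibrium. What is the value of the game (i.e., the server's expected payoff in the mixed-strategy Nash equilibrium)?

The receiver's mix must leave the server indifferent between serve Wide and serve Body.
  the server's expected payoff from serve Wide: q·(-9) + (1−q)·8 = -17q + 8
  the server's expected payoff from serve Body: q·0 + (1−q)·(-8) = 8q - 8
  -17q + 8 = 8q - 8  ⇒  -25q = -16  ⇒  q = 16/25.
The value is the server's expected payoff against this mix (using serve Wide): (16/25)·(-9) + (9/25)·8 = -72/25.

v = -72/25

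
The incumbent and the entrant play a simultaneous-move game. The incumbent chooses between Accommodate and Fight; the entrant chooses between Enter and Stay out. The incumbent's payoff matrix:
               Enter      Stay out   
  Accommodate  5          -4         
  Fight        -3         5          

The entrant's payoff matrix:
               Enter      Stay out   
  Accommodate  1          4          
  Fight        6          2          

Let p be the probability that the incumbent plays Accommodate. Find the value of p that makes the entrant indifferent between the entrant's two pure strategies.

The entrant's indifference between Enter and Stay out determines the incumbent's mixing probability p:
  the entrant's payoff to Enter: p·1 + (1−p)·6 = -5p + 6
  the entrant's payoff to Stay out: p·4 + (1−p)·2 = 2p + 2
  -5p + 6 = 2p + 2  ⇒  -7p = -4  ⇒  p = 4/7.

p = 4/7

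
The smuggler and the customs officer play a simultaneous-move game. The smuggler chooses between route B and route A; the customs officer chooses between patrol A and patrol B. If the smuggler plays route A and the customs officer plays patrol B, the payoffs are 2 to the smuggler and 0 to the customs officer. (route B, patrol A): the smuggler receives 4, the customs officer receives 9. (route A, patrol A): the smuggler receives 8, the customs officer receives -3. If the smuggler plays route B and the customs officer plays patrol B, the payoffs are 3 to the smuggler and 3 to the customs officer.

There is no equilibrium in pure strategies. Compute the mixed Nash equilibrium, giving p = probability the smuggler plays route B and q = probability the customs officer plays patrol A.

p = 1/3, q = 1/5

Set the customs officer's expected payoff from patrol A equal to that from patrol B:
  the customs officer's expected payoff from patrol A: p·9 + (1−p)·(-3) = 12p - 3
  the customs officer's expected payoff from patrol B: p·3 + (1−p)·0 = 3p
  12p - 3 = 3p  ⇒  9p = 3  ⇒  p = 1/3.
The smuggler's indifference between route B and route A determines the customs officer's mixing probability q:
  the smuggler's payoff from route B: q·4 + (1−q)·3 = q + 3
  the smuggler's payoff from route A: q·8 + (1−q)·2 = 6q + 2
  q + 3 = 6q + 2  ⇒  -5q = -1  ⇒  q = 1/5.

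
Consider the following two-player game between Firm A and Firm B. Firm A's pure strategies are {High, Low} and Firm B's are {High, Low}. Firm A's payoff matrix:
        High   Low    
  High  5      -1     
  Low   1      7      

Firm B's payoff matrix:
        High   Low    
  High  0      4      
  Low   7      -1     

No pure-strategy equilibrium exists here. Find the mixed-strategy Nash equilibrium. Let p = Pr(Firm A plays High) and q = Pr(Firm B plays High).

Firm A's mix must leave Firm B indifferent between High and Low.
  Firm B's expected payoff from High: p·0 + (1−p)·7 = -7p + 7
  Firm B's expected payoff from Low: p·4 + (1−p)·(-1) = 5p - 1
  -7p + 7 = 5p - 1  ⇒  -12p = -8  ⇒  p = 2/3.
Firm B's mix must leave Firm A indifferent between High and Low.
  Firm A's expected payoff from High: q·5 + (1−q)·(-1) = 6q - 1
  Firm A's expected payoff from Low: q·1 + (1−q)·7 = -6q + 7
  6q - 1 = -6q + 7  ⇒  12q = 8  ⇒  q = 2/3.

p = 2/3, q = 2/3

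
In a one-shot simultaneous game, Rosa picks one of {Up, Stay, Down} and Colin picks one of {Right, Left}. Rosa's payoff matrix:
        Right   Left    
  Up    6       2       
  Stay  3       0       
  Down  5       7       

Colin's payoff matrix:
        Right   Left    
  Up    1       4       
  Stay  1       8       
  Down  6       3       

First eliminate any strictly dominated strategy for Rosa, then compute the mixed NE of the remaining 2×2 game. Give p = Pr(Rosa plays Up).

p = 1/2

Rosa's strategy Stay is strictly dominated by Up: 6 > 3 and 2 > 0. Eliminate Stay.
Rosa's mix must leave Colin indifferent between Right and Left.
  Colin's payoff to Right: p·1 + (1−p)·6 = -5p + 6
  Colin's payoff to Left: p·4 + (1−p)·3 = p + 3
  -5p + 6 = p + 3  ⇒  -6p = -3  ⇒  p = 1/2.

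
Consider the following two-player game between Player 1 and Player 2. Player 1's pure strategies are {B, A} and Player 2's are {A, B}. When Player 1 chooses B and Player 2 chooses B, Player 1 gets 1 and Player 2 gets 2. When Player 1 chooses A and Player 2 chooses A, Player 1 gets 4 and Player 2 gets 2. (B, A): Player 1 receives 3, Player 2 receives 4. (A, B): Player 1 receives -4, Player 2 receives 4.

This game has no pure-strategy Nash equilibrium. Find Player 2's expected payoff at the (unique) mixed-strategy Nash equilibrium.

3

For Player 2 to be willing to mix, Player 2 must be indifferent between A and B, which pins down Player 1's mix.
  Player 2's expected payoff from A: p·4 + (1−p)·2 = 2p + 2
  Player 2's expected payoff from B: p·2 + (1−p)·4 = -2p + 4
  2p + 2 = -2p + 4  ⇒  4p = 2  ⇒  p = 1/2.
At equilibrium Player 2 is indifferent across columns, so Player 2's payoff equals the payoff from A: (1/2)·4 + (1/2)·2 = 3.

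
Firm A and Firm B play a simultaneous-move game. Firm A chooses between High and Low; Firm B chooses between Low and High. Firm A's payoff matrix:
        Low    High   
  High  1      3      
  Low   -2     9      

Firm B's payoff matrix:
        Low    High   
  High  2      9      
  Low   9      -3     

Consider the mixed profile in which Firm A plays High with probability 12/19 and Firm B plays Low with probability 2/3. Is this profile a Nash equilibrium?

Check Firm B's indifference given Firm A's mix p = 12/19:
  payoff from Low = 87/19; payoff from High = 87/19 — equal.
Check Firm A's indifference given Firm B's mix q = 2/3:
  payoff from High = 5/3; payoff from Low = 5/3 — equal.
Both players are indifferent, so neither can profitably deviate.

Yes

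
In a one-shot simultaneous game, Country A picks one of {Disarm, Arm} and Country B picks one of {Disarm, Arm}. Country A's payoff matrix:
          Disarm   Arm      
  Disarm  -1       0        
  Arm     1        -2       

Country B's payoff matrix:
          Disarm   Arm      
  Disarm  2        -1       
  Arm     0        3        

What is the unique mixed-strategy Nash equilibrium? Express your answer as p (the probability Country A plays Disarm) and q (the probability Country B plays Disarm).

p = 1/2, q = 1/2

Set Country B's expected payoff from Disarm equal to that from Arm:
  Country B's expected payoff from Disarm: p·2 + (1−p)·0 = 2p
  Country B's expected payoff from Arm: p·(-1) + (1−p)·3 = -4p + 3
  2p = -4p + 3  ⇒  6p = 3  ⇒  p = 1/2.
For Country A to be willing to mix, Country A must be indifferent between Disarm and Arm, which pins down Country B's mix.
  Country A's payoff from Disarm: q·(-1) + (1−q)·0 = -q
  Country A's payoff from Arm: q·1 + (1−q)·(-2) = 3q - 2
  -q = 3q - 2  ⇒  -4q = -2  ⇒  q = 1/2.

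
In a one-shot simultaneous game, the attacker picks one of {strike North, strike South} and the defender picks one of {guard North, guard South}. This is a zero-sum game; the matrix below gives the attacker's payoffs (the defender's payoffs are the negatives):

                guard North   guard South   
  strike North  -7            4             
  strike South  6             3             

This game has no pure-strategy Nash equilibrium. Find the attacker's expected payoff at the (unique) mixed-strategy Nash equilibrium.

For the attacker to be willing to mix, the attacker must be indifferent between strike North and strike South, which pins down the defender's mix.
  the attacker's expected payoff from strike North: q·(-7) + (1−q)·4 = -11q + 4
  the attacker's expected payoff from strike South: q·6 + (1−q)·3 = 3q + 3
  -11q + 4 = 3q + 3  ⇒  -14q = -1  ⇒  q = 1/14.
At equilibrium the attacker is indifferent across rows, so the attacker's payoff equals the payoff from strike North: (1/14)·(-7) + (13/14)·4 = 45/14.

45/14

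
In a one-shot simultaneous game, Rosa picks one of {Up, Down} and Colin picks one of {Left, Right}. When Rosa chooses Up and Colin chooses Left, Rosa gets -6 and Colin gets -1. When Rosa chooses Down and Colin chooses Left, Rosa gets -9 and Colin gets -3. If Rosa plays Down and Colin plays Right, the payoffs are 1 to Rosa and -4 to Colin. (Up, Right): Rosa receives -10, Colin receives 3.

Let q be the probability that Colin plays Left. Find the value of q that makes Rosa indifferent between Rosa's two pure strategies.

In a mixed equilibrium Rosa is indifferent between Up and Down; this condition fixes q.
  Rosa's payoff to Up: q·(-6) + (1−q)·(-10) = 4q - 10
  Rosa's payoff to Down: q·(-9) + (1−q)·1 = -10q + 1
  4q - 10 = -10q + 1  ⇒  14q = 11  ⇒  q = 11/14.

q = 11/14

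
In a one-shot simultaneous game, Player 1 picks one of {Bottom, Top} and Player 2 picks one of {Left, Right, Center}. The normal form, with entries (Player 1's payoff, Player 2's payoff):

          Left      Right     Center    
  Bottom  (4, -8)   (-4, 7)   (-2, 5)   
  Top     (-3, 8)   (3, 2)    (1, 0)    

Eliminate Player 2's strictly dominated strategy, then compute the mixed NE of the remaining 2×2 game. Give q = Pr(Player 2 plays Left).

q = 1/2

Player 2's strategy Center is strictly dominated by Right: 7 > 5 and 2 > 0. Eliminate Center.
For Player 1 to be willing to mix, Player 1 must be indifferent between Bottom and Top, which pins down Player 2's mix.
  Player 1's expected payoff from Bottom: q·4 + (1−q)·(-4) = 8q - 4
  Player 1's expected payoff from Top: q·(-3) + (1−q)·3 = -6q + 3
  8q - 4 = -6q + 3  ⇒  14q = 7  ⇒  q = 1/2.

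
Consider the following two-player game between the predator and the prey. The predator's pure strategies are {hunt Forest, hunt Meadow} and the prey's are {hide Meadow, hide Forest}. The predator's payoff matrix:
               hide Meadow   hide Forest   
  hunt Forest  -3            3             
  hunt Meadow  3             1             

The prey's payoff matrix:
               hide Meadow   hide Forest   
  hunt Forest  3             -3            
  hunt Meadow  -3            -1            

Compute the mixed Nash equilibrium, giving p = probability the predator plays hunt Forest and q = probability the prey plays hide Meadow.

p = 1/4, q = 1/4

Set the prey's expected payoff from hide Meadow equal to that from hide Forest:
  the prey's payoff to hide Meadow: p·3 + (1−p)·(-3) = 6p - 3
  the prey's payoff to hide Forest: p·(-3) + (1−p)·(-1) = -2p - 1
  6p - 3 = -2p - 1  ⇒  8p = 2  ⇒  p = 1/4.
The prey's mix must leave the predator indifferent between hunt Forest and hunt Meadow.
  the predator's payoff to hunt Forest: q·(-3) + (1−q)·3 = -6q + 3
  the predator's payoff to hunt Meadow: q·3 + (1−q)·1 = 2q + 1
  -6q + 3 = 2q + 1  ⇒  -8q = -2  ⇒  q = 1/4.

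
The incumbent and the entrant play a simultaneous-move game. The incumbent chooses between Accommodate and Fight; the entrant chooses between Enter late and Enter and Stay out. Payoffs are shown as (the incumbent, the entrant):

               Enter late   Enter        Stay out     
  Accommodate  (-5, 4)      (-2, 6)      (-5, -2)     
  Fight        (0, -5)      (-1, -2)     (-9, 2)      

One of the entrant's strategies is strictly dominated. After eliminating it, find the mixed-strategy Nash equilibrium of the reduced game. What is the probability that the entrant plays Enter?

q = 4/5

The entrant's strategy Enter late is strictly dominated by Enter: 6 > 4 and -2 > -5. Eliminate Enter late.
In a mixed equilibrium the incumbent is indifferent between Accommodate and Fight; this condition fixes q.
  the incumbent's payoff to Accommodate: q·(-2) + (1−q)·(-5) = 3q - 5
  the incumbent's payoff to Fight: q·(-1) + (1−q)·(-9) = 8q - 9
  3q - 5 = 8q - 9  ⇒  -5q = -4  ⇒  q = 4/5.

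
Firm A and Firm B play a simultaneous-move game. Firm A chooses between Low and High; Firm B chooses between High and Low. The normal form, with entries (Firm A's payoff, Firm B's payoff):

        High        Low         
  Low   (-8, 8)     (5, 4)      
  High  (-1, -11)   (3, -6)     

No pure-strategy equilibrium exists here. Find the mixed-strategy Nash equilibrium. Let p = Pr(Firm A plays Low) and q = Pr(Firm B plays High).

p = 5/9, q = 2/9

Firm A's mix must leave Firm B indifferent between High and Low.
  Firm B's expected payoff from High: p·8 + (1−p)·(-11) = 19p - 11
  Firm B's expected payoff from Low: p·4 + (1−p)·(-6) = 10p - 6
  19p - 11 = 10p - 6  ⇒  9p = 5  ⇒  p = 5/9.
Set Firm A's expected payoff from Low equal to that from High:
  Firm A's expected payoff from Low: q·(-8) + (1−q)·5 = -13q + 5
  Firm A's expected payoff from High: q·(-1) + (1−q)·3 = -4q + 3
  -13q + 5 = -4q + 3  ⇒  -9q = -2  ⇒  q = 2/9.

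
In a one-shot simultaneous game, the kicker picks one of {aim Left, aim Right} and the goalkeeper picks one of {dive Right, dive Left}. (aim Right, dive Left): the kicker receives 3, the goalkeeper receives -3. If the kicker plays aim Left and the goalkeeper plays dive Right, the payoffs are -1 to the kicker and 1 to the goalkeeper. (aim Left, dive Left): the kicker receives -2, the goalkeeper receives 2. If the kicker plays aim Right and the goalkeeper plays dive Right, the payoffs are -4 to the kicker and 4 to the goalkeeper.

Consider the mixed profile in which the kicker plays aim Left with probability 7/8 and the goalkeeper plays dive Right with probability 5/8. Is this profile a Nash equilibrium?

Check the goalkeeper's indifference given the kicker's mix p = 7/8:
  payoff from dive Right = 11/8; payoff from dive Left = 11/8 — equal.
Check the kicker's indifference given the goalkeeper's mix q = 5/8:
  payoff from aim Left = -11/8; payoff from aim Right = -11/8 — equal.
Both players are indifferent, so neither can profitably deviate.

Yes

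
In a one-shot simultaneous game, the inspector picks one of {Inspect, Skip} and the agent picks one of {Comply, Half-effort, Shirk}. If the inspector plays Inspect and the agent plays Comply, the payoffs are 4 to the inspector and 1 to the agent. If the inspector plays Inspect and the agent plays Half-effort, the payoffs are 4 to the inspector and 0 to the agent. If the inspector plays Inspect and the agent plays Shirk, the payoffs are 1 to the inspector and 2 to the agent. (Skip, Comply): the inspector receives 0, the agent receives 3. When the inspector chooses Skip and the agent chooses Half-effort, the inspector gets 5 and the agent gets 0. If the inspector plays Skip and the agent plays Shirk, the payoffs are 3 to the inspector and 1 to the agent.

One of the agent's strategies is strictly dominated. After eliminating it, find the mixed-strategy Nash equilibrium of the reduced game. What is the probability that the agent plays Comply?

q = 1/3

The agent's strategy Half-effort is strictly dominated by Comply: 1 > 0 and 3 > 0. Eliminate Half-effort.
In a mixed equilibrium the inspector is indifferent between Inspect and Skip; this condition fixes q.
  the inspector's payoff to Inspect: q·4 + (1−q)·1 = 3q + 1
  the inspector's payoff to Skip: q·0 + (1−q)·3 = -3q + 3
  3q + 1 = -3q + 3  ⇒  6q = 2  ⇒  q = 1/3.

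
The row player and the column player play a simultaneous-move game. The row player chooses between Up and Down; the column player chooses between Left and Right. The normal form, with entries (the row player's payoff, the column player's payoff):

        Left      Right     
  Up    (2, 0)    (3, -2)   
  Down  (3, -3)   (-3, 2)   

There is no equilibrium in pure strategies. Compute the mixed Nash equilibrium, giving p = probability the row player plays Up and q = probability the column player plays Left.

The column player's indifference between Left and Right determines the row player's mixing probability p:
  the column player's payoff to Left: p·0 + (1−p)·(-3) = 3p - 3
  the column player's payoff to Right: p·(-2) + (1−p)·2 = -4p + 2
  3p - 3 = -4p + 2  ⇒  7p = 5  ⇒  p = 5/7.
The column player's mix must leave the row player indifferent between Up and Down.
  the row player's expected payoff from Up: q·2 + (1−q)·3 = -q + 3
  the row player's expected payoff from Down: q·3 + (1−q)·(-3) = 6q - 3
  -q + 3 = 6q - 3  ⇒  -7q = -6  ⇒  q = 6/7.

p = 5/7, q = 6/7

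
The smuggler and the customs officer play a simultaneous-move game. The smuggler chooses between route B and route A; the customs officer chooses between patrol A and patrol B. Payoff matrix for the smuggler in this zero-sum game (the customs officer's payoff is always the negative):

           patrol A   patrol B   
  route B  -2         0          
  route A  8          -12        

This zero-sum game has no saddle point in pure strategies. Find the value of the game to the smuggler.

The customs officer's mix must leave the smuggler indifferent between route B and route A.
  the smuggler's expected payoff from route B: q·(-2) + (1−q)·0 = -2q
  the smuggler's expected payoff from route A: q·8 + (1−q)·(-12) = 20q - 12
  -2q = 20q - 12  ⇒  -22q = -12  ⇒  q = 6/11.
The value is the smuggler's expected payoff against this mix (using route B): (6/11)·(-2) + (5/11)·0 = -12/11.

v = -12/11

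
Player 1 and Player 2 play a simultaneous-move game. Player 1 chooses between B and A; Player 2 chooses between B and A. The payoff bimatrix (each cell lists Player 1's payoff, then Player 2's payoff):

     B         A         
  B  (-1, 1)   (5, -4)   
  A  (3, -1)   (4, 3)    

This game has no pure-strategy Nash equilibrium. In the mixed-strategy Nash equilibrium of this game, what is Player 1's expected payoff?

In a mixed equilibrium Player 1 is indifferent between B and A; this condition fixes q.
  Player 1's expected payoff from B: q·(-1) + (1−q)·5 = -6q + 5
  Player 1's expected payoff from A: q·3 + (1−q)·4 = -q + 4
  -6q + 5 = -q + 4  ⇒  -5q = -1  ⇒  q = 1/5.
At equilibrium Player 1 is indifferent across rows, so Player 1's payoff equals the payoff from B: (1/5)·(-1) + (4/5)·5 = 19/5.

19/5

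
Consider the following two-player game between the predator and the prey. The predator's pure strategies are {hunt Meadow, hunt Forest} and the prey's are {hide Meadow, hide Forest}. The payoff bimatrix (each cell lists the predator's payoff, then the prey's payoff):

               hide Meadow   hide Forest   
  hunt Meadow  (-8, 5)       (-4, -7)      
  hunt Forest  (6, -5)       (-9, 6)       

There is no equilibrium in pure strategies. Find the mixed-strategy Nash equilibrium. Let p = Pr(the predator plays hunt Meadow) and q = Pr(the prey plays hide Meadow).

The prey's indifference between hide Meadow and hide Forest determines the predator's mixing probability p:
  the prey's payoff from hide Meadow: p·5 + (1−p)·(-5) = 10p - 5
  the prey's payoff from hide Forest: p·(-7) + (1−p)·6 = -13p + 6
  10p - 5 = -13p + 6  ⇒  23p = 11  ⇒  p = 11/23.
The predator's indifference between hunt Meadow and hunt Forest determines the prey's mixing probability q:
  the predator's payoff to hunt Meadow: q·(-8) + (1−q)·(-4) = -4q - 4
  the predator's payoff to hunt Forest: q·6 + (1−q)·(-9) = 15q - 9
  -4q - 4 = 15q - 9  ⇒  -19q = -5  ⇒  q = 5/19.

p = 11/23, q = 5/19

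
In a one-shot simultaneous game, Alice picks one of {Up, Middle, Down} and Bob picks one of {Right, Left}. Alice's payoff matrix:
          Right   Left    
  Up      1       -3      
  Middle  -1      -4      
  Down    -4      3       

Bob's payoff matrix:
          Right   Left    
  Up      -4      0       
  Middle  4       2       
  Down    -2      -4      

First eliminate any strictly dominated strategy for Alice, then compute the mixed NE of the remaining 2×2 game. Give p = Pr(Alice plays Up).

Alice's strategy Middle is strictly dominated by Up: 1 > -1 and -3 > -4. Eliminate Middle.
Alice's mix must leave Bob indifferent between Right and Left.
  Bob's payoff from Right: p·(-4) + (1−p)·(-2) = -2p - 2
  Bob's payoff from Left: p·0 + (1−p)·(-4) = 4p - 4
  -2p - 2 = 4p - 4  ⇒  -6p = -2  ⇒  p = 1/3.

p = 1/3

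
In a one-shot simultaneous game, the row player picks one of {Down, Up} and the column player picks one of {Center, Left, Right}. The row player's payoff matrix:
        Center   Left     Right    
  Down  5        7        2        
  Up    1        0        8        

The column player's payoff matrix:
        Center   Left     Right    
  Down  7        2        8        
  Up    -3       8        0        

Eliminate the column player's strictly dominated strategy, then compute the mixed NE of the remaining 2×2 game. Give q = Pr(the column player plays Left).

The column player's strategy Center is strictly dominated by Right: 8 > 7 and 0 > -3. Eliminate Center.
The column player's mix must leave the row player indifferent between Down and Up.
  the row player's payoff from Down: q·7 + (1−q)·2 = 5q + 2
  the row player's payoff from Up: q·0 + (1−q)·8 = -8q + 8
  5q + 2 = -8q + 8  ⇒  13q = 6  ⇒  q = 6/13.

q = 6/13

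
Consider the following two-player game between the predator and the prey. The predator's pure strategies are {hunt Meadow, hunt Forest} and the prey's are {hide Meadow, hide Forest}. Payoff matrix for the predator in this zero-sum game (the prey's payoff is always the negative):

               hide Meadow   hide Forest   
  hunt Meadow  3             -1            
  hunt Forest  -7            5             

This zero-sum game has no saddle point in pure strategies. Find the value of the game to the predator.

v = 1/2

For the predator to be willing to mix, the predator must be indifferent between hunt Meadow and hunt Forest, which pins down the prey's mix.
  the predator's expected payoff from hunt Meadow: q·3 + (1−q)·(-1) = 4q - 1
  the predator's expected payoff from hunt Forest: q·(-7) + (1−q)·5 = -12q + 5
  4q - 1 = -12q + 5  ⇒  16q = 6  ⇒  q = 3/8.
The value is the predator's expected payoff against this mix (using hunt Meadow): (3/8)·3 + (5/8)·(-1) = 1/2.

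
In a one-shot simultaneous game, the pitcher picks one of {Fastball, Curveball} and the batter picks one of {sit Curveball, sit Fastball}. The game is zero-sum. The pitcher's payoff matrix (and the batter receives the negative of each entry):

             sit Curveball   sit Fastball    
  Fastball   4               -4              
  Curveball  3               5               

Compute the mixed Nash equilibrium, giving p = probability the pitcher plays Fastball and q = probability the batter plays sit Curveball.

p = 1/5, q = 9/10

For the batter to be willing to mix, the batter must be indifferent between sit Curveball and sit Fastball, which pins down the pitcher's mix.
  the batter's payoff from sit Curveball: p·(-4) + (1−p)·(-3) = -p - 3
  the batter's payoff from sit Fastball: p·4 + (1−p)·(-5) = 9p - 5
  -p - 3 = 9p - 5  ⇒  -10p = -2  ⇒  p = 1/5.
For the pitcher to be willing to mix, the pitcher must be indifferent between Fastball and Curveball, which pins down the batter's mix.
  the pitcher's payoff to Fastball: q·4 + (1−q)·(-4) = 8q - 4
  the pitcher's payoff to Curveball: q·3 + (1−q)·5 = -2q + 5
  8q - 4 = -2q + 5  ⇒  10q = 9  ⇒  q = 9/10.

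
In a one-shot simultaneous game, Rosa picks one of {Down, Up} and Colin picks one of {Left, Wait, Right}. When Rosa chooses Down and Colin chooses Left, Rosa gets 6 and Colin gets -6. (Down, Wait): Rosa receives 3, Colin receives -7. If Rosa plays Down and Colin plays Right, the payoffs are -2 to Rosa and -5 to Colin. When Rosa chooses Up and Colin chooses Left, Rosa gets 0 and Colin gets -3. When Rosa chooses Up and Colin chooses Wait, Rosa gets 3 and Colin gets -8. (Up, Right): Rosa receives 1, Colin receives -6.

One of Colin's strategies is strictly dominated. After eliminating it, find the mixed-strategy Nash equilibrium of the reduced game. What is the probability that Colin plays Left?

q = 1/3

Colin's strategy Wait is strictly dominated by Right: -5 > -7 and -6 > -8. Eliminate Wait.
For Rosa to be willing to mix, Rosa must be indifferent between Down and Up, which pins down Colin's mix.
  Rosa's payoff to Down: q·6 + (1−q)·(-2) = 8q - 2
  Rosa's payoff to Up: q·0 + (1−q)·1 = -q + 1
  8q - 2 = -q + 1  ⇒  9q = 3  ⇒  q = 1/3.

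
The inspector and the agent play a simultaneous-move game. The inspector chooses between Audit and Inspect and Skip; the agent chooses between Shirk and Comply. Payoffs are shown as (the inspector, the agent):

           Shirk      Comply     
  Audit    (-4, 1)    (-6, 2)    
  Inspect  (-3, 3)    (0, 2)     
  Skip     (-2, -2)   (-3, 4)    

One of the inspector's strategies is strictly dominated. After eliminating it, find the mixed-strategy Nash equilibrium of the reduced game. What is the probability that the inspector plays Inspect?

The inspector's strategy Audit is strictly dominated by Skip: -2 > -4 and -3 > -6. Eliminate Audit.
Set the agent's expected payoff from Shirk equal to that from Comply:
  the agent's expected payoff from Shirk: p·3 + (1−p)·(-2) = 5p - 2
  the agent's expected payoff from Comply: p·2 + (1−p)·4 = -2p + 4
  5p - 2 = -2p + 4  ⇒  7p = 6  ⇒  p = 6/7.

p = 6/7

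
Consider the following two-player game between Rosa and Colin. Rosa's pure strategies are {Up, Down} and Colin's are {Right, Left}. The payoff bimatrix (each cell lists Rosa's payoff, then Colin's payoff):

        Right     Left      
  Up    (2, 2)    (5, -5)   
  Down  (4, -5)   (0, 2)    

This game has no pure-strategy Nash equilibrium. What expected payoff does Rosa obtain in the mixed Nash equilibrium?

20/7

In a mixed equilibrium Rosa is indifferent between Up and Down; this condition fixes q.
  Rosa's payoff from Up: q·2 + (1−q)·5 = -3q + 5
  Rosa's payoff from Down: q·4 + (1−q)·0 = 4q
  -3q + 5 = 4q  ⇒  -7q = -5  ⇒  q = 5/7.
At equilibrium Rosa is indifferent across rows, so Rosa's payoff equals the payoff from Up: (5/7)·2 + (2/7)·5 = 20/7.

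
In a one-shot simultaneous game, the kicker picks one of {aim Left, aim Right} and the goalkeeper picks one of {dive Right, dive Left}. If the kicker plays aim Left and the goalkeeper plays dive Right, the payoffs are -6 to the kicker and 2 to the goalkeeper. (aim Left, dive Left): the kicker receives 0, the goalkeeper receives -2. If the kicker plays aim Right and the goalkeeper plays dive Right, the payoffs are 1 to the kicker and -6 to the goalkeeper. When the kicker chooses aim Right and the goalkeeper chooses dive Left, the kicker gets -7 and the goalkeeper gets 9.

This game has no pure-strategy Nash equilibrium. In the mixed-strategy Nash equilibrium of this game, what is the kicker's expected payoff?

Set the kicker's expected payoff from aim Left equal to that from aim Right:
  the kicker's expected payoff from aim Left: q·(-6) + (1−q)·0 = -6q
  the kicker's expected payoff from aim Right: q·1 + (1−q)·(-7) = 8q - 7
  -6q = 8q - 7  ⇒  -14q = -7  ⇒  q = 1/2.
At equilibrium the kicker is indifferent across rows, so the kicker's payoff equals the payoff from aim Left: (1/2)·(-6) + (1/2)·0 = -3.

-3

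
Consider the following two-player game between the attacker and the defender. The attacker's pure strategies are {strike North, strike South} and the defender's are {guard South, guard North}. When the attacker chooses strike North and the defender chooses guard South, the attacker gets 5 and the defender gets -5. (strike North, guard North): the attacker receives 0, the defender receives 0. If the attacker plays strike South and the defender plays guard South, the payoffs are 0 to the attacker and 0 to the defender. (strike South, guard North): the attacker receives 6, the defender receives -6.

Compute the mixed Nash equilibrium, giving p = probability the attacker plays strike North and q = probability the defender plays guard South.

The defender's indifference between guard South and guard North determines the attacker's mixing probability p:
  the defender's expected payoff from guard South: p·(-5) + (1−p)·0 = -5p
  the defender's expected payoff from guard North: p·0 + (1−p)·(-6) = 6p - 6
  -5p = 6p - 6  ⇒  -11p = -6  ⇒  p = 6/11.
The attacker's indifference between strike North and strike South determines the defender's mixing probability q:
  the attacker's payoff to strike North: q·5 + (1−q)·0 = 5q
  the attacker's payoff to strike South: q·0 + (1−q)·6 = -6q + 6
  5q = -6q + 6  ⇒  11q = 6  ⇒  q = 6/11.

p = 6/11, q = 6/11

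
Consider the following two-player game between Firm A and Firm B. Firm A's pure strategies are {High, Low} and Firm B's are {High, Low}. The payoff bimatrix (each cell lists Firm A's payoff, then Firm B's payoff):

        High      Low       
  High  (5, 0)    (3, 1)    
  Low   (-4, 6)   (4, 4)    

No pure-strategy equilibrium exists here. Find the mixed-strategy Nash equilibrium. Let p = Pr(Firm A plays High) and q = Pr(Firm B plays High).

p = 2/3, q = 1/10

Firm B's indifference between High and Low determines Firm A's mixing probability p:
  Firm B's payoff to High: p·0 + (1−p)·6 = -6p + 6
  Firm B's payoff to Low: p·1 + (1−p)·4 = -3p + 4
  -6p + 6 = -3p + 4  ⇒  -3p = -2  ⇒  p = 2/3.
Firm A's indifference between High and Low determines Firm B's mixing probability q:
  Firm A's payoff to High: q·5 + (1−q)·3 = 2q + 3
  Firm A's payoff to Low: q·(-4) + (1−q)·4 = -8q + 4
  2q + 3 = -8q + 4  ⇒  10q = 1  ⇒  q = 1/10.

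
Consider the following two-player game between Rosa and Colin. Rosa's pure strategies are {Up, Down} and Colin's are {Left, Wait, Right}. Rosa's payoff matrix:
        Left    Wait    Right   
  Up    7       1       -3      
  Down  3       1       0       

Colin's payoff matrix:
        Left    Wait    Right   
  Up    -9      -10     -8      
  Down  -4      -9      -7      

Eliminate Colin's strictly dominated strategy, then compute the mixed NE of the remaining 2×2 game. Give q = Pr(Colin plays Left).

q = 3/7

Colin's strategy Wait is strictly dominated by Right: -8 > -10 and -7 > -9. Eliminate Wait.
In a mixed equilibrium Rosa is indifferent between Up and Down; this condition fixes q.
  Rosa's payoff to Up: q·7 + (1−q)·(-3) = 10q - 3
  Rosa's payoff to Down: q·3 + (1−q)·0 = 3q
  10q - 3 = 3q  ⇒  7q = 3  ⇒  q = 3/7.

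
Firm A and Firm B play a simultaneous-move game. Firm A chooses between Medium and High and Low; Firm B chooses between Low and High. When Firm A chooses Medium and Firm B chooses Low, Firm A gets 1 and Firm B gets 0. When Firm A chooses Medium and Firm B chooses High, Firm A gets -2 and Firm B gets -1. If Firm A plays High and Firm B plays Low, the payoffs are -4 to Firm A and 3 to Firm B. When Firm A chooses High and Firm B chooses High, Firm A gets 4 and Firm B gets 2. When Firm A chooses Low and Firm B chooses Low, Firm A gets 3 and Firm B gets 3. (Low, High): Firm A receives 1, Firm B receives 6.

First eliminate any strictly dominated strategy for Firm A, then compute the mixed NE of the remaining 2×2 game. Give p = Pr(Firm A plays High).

Firm A's strategy Medium is strictly dominated by Low: 3 > 1 and 1 > -2. Eliminate Medium.
For Firm B to be willing to mix, Firm B must be indifferent between Low and High, which pins down Firm A's mix.
  Firm B's payoff from Low: p·3 + (1−p)·3 = 3
  Firm B's payoff from High: p·2 + (1−p)·6 = -4p + 6
  3 = -4p + 6  ⇒  4p = 3  ⇒  p = 3/4.

p = 3/4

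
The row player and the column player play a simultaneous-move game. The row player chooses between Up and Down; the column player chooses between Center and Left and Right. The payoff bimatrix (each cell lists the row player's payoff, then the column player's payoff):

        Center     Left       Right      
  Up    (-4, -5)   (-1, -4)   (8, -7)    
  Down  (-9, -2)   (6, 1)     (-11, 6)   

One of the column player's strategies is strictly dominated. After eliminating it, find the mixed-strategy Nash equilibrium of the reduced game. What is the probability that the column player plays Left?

q = 19/26

The column player's strategy Center is strictly dominated by Left: -4 > -5 and 1 > -2. Eliminate Center.
For the row player to be willing to mix, the row player must be indifferent between Up and Down, which pins down the column player's mix.
  the row player's payoff from Up: q·(-1) + (1−q)·8 = -9q + 8
  the row player's payoff from Down: q·6 + (1−q)·(-11) = 17q - 11
  -9q + 8 = 17q - 11  ⇒  -26q = -19  ⇒  q = 19/26.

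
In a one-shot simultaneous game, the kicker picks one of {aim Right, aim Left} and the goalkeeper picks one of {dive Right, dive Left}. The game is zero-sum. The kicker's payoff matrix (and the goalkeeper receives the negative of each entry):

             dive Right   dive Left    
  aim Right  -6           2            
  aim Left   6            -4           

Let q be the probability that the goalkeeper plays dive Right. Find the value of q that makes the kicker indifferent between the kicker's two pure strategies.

q = 1/3

The goalkeeper's mix must leave the kicker indifferent between aim Right and aim Left.
  the kicker's payoff to aim Right: q·(-6) + (1−q)·2 = -8q + 2
  the kicker's payoff to aim Left: q·6 + (1−q)·(-4) = 10q - 4
  -8q + 2 = 10q - 4  ⇒  -18q = -6  ⇒  q = 1/3.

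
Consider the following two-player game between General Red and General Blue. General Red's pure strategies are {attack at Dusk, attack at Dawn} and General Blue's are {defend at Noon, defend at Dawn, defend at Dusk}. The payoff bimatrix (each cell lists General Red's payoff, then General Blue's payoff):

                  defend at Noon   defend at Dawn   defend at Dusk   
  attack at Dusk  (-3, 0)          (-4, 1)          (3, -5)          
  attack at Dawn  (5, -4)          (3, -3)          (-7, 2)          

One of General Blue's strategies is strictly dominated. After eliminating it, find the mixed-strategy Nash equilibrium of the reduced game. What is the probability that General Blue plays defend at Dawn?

General Blue's strategy defend at Noon is strictly dominated by defend at Dawn: 1 > 0 and -3 > -4. Eliminate defend at Noon.
For General Red to be willing to mix, General Red must be indifferent between attack at Dusk and attack at Dawn, which pins down General Blue's mix.
  General Red's payoff from attack at Dusk: q·(-4) + (1−q)·3 = -7q + 3
  General Red's payoff from attack at Dawn: q·3 + (1−q)·(-7) = 10q - 7
  -7q + 3 = 10q - 7  ⇒  -17q = -10  ⇒  q = 10/17.

q = 10/17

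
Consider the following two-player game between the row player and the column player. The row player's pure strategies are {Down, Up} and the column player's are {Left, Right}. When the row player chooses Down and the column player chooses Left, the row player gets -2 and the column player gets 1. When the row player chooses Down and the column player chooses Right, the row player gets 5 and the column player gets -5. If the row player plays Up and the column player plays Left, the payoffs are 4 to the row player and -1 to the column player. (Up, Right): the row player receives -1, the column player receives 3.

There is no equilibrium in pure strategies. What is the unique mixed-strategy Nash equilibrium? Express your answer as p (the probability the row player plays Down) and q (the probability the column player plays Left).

p = 2/5, q = 1/2

For the column player to be willing to mix, the column player must be indifferent between Left and Right, which pins down the row player's mix.
  the column player's payoff to Left: p·1 + (1−p)·(-1) = 2p - 1
  the column player's payoff to Right: p·(-5) + (1−p)·3 = -8p + 3
  2p - 1 = -8p + 3  ⇒  10p = 4  ⇒  p = 2/5.
The row player's indifference between Down and Up determines the column player's mixing probability q:
  the row player's expected payoff from Down: q·(-2) + (1−q)·5 = -7q + 5
  the row player's expected payoff from Up: q·4 + (1−q)·(-1) = 5q - 1
  -7q + 5 = 5q - 1  ⇒  -12q = -6  ⇒  q = 1/2.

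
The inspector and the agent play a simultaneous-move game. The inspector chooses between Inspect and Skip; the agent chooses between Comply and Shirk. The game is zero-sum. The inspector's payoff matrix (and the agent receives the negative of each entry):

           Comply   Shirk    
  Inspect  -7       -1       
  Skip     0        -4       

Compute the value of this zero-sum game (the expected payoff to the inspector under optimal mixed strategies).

v = -14/5

The agent's mix must leave the inspector indifferent between Inspect and Skip.
  the inspector's expected payoff from Inspect: q·(-7) + (1−q)·(-1) = -6q - 1
  the inspector's expected payoff from Skip: q·0 + (1−q)·(-4) = 4q - 4
  -6q - 1 = 4q - 4  ⇒  -10q = -3  ⇒  q = 3/10.
The value is the inspector's expected payoff against this mix (using Inspect): (3/10)·(-7) + (7/10)·(-1) = -14/5.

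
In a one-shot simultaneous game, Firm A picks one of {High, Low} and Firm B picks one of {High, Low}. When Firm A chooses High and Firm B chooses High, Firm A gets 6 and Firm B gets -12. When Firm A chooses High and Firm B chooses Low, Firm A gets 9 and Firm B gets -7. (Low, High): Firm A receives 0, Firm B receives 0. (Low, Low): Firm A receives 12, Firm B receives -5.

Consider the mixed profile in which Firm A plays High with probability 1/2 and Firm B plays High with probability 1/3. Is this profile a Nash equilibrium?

Check Firm B's indifference given Firm A's mix p = 1/2:
  payoff from High = -6; payoff from Low = -6 — equal.
Check Firm A's indifference given Firm B's mix q = 1/3:
  payoff from High = 8; payoff from Low = 8 — equal.
Both players are indifferent, so neither can profitably deviate.

Yes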